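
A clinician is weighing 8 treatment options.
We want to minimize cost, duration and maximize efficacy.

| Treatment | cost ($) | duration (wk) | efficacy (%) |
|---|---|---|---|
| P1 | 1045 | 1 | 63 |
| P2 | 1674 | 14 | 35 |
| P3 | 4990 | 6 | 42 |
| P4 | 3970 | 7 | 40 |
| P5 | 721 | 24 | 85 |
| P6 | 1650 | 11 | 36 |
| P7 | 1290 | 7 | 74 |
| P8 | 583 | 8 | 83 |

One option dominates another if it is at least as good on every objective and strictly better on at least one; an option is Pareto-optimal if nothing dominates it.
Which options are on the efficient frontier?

P1: not dominated (best duration).
P2: dominated by P1 (cost 1045≤1674, duration 1≤14, efficacy 63≥35).
P3: dominated by P1 (cost 1045≤4990, duration 1≤6, efficacy 63≥42).
P4: dominated by P1 (cost 1045≤3970, duration 1≤7, efficacy 63≥40).
P5: not dominated (best efficacy).
P6: dominated by P1 (cost 1045≤1650, duration 1≤11, efficacy 63≥36).
P7: not dominated.
P8: not dominated (best cost).

P1, P5, P7, P8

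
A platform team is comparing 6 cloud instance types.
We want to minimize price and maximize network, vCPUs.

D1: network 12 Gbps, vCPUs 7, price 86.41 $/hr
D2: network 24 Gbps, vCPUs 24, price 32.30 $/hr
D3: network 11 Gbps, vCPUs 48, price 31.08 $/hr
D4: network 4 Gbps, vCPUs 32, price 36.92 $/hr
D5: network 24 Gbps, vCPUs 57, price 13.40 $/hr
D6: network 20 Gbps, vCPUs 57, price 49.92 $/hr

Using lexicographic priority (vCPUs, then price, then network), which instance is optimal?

First maximize vCPUs: best is 57, kept {D5, D6}.
Then minimize price: best is 13.40, kept {D5}.

D5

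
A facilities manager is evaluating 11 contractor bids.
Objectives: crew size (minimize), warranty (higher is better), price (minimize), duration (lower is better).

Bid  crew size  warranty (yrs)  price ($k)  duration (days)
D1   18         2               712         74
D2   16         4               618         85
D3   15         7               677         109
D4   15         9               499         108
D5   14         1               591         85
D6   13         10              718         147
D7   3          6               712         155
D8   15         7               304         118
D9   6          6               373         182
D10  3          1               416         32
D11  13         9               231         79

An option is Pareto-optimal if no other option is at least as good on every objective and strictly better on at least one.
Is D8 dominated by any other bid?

Yes

D11 vs D8: crew size 13≤15, warranty 9≥7, price 231≤304, duration 79≤118 — D11 is at least as good on every objective and strictly better on at least one, so D11 dominates D8.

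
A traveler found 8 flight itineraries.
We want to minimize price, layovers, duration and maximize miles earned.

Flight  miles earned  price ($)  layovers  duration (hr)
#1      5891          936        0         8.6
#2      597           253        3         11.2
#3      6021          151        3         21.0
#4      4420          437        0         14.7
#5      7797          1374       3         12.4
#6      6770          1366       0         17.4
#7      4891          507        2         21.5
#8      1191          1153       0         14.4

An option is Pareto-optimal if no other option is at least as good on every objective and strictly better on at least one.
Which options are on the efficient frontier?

#1, #2, #3, #4, #5, #6, #7

#1: not dominated (best duration).
#2: not dominated.
#3: not dominated (best price).
#4: not dominated.
#5: not dominated (best miles earned).
#6: not dominated.
#7: not dominated.
#8: dominated by #1 (miles earned 5891≥1191, price 936≤1153, layovers 0≤0, duration 8.6≤14.4).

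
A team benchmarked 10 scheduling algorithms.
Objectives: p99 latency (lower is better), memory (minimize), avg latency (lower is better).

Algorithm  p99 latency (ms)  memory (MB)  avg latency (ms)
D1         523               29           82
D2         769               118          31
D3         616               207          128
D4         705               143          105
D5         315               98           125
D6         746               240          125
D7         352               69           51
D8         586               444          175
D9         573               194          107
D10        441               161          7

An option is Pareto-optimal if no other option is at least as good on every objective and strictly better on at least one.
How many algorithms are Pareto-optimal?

D1: not dominated (best memory).
D2: not dominated.
D3: dominated by D1 (p99 latency 523≤616, memory 29≤207, avg latency 82≤128).
D4: dominated by D1 (p99 latency 523≤705, memory 29≤143, avg latency 82≤105).
D5: not dominated (best p99 latency).
D6: dominated by D1 (p99 latency 523≤746, memory 29≤240, avg latency 82≤125).
D7: not dominated.
D8: dominated by D1 (p99 latency 523≤586, memory 29≤444, avg latency 82≤175).
D9: dominated by D1 (p99 latency 523≤573, memory 29≤194, avg latency 82≤107).
D10: not dominated (best avg latency).
Pareto-optimal: D1, D2, D5, D7, D10 → 5.

5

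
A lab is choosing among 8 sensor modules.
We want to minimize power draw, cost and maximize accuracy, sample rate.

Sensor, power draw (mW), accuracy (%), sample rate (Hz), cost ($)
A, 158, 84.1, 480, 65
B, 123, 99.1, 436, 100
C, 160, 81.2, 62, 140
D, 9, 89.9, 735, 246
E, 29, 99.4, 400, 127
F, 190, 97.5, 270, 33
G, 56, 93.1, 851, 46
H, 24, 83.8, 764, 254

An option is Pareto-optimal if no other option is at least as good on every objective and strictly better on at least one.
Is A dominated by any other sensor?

Yes

G vs A: power draw 56≤158, accuracy 93.1≥84.1, sample rate 851≥480, cost 46≤65 — G is at least as good on every objective and strictly better on at least one, so G dominates A.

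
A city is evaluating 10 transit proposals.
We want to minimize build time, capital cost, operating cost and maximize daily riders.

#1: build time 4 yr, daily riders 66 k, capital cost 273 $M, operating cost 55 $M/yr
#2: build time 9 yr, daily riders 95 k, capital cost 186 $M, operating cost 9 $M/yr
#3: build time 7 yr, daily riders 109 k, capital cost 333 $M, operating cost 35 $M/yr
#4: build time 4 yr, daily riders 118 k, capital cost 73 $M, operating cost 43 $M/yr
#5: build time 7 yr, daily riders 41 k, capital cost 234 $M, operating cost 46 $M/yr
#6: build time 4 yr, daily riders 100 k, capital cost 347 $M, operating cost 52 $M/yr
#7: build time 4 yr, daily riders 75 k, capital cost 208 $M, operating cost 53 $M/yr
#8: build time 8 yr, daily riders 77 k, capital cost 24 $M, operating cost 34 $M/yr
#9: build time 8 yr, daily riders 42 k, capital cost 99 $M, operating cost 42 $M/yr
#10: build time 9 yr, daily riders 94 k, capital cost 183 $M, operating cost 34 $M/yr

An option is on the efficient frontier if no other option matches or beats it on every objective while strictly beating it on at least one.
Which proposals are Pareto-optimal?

#2, #3, #4, #8, #10

#1: dominated by #4 (build time 4≤4, daily riders 118≥66, capital cost 73≤273, operating cost 43≤55).
#2: not dominated (best operating cost).
#3: not dominated.
#4: not dominated (best daily riders).
#5: dominated by #4 (build time 4≤7, daily riders 118≥41, capital cost 73≤234, operating cost 43≤46).
#6: dominated by #4 (build time 4≤4, daily riders 118≥100, capital cost 73≤347, operating cost 43≤52).
#7: dominated by #4 (build time 4≤4, daily riders 118≥75, capital cost 73≤208, operating cost 43≤53).
#8: not dominated (best capital cost).
#9: dominated by #8 (build time 8≤8, daily riders 77≥42, capital cost 24≤99, operating cost 34≤42).
#10: not dominated.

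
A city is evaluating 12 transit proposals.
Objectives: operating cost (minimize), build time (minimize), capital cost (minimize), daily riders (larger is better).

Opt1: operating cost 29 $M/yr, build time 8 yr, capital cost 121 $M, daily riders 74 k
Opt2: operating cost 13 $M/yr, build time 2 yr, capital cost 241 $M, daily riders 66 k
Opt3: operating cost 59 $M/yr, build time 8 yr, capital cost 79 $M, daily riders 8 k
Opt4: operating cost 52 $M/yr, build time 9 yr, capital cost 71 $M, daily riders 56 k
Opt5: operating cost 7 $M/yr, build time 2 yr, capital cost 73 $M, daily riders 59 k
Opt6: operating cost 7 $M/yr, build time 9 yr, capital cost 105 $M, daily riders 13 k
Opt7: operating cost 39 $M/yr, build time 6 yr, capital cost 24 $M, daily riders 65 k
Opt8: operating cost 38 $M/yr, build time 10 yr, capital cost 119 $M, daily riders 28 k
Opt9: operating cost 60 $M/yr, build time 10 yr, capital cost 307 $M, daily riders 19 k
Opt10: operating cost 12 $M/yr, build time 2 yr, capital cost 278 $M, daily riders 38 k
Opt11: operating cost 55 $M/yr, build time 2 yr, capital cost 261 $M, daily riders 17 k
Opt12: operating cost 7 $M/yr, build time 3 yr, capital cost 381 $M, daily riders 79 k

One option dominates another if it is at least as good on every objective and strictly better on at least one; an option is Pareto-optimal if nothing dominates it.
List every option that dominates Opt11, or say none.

Opt2, Opt5

Opt2: operating cost 13≤55, build time 2≤2, capital cost 241≤261, daily riders 66≥17 — dominates Opt11.
Opt5: operating cost 7≤55, build time 2≤2, capital cost 73≤261, daily riders 59≥17 — dominates Opt11.
Others (Opt1, Opt3, Opt4, Opt6, Opt7, Opt8, Opt9, Opt10, Opt12) are each worse than Opt11 on at least one objective.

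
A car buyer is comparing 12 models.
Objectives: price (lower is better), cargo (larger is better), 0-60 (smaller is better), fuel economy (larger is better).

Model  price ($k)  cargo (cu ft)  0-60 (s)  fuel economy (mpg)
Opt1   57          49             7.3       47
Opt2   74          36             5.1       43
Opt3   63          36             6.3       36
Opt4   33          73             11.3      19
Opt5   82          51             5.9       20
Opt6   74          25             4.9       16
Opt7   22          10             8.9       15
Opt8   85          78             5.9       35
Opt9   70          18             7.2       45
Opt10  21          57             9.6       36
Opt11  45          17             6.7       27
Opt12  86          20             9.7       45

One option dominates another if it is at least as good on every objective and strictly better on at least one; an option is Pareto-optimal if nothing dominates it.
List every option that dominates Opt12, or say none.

Opt1

Opt1: price 57≤86, cargo 49≥20, 0-60 7.3≤9.7, fuel economy 47≥45 — dominates Opt12.
Others (Opt2, Opt3, Opt4, Opt5, Opt6, Opt7, Opt8, Opt9, Opt10, Opt11) are each worse than Opt12 on at least one objective.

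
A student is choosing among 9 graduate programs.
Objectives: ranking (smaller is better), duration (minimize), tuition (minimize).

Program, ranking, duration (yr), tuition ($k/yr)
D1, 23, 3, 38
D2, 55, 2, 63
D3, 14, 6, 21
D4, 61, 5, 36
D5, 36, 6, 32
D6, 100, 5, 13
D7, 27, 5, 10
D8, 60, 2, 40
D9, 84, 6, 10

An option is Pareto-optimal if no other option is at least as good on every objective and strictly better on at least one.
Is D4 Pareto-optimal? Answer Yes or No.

D7 vs D4: ranking 27≤61, duration 5≤5, tuition 10≤36 — D7 is at least as good on every objective and strictly better on at least one, so D7 dominates D4.

No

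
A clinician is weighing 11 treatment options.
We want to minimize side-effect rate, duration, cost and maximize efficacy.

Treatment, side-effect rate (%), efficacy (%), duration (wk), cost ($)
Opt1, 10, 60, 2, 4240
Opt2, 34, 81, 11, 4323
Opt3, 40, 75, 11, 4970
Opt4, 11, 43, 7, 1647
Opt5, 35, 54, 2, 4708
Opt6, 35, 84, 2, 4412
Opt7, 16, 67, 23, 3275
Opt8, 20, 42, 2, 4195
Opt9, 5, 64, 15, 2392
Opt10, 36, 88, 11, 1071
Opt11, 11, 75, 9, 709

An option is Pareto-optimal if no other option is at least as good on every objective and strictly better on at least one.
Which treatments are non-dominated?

Opt1: not dominated.
Opt2: not dominated.
Opt3: dominated by Opt2 (side-effect rate 34≤40, efficacy 81≥75, duration 11≤11, cost 4323≤4970).
Opt4: not dominated.
Opt5: dominated by Opt1 (side-effect rate 10≤35, efficacy 60≥54, duration 2≤2, cost 4240≤4708).
Opt6: not dominated.
Opt7: dominated by Opt11 (side-effect rate 11≤16, efficacy 75≥67, duration 9≤23, cost 709≤3275).
Opt8: not dominated.
Opt9: not dominated (best side-effect rate).
Opt10: not dominated (best efficacy).
Opt11: not dominated (best cost).

Opt1, Opt2, Opt4, Opt6, Opt8, Opt9, Opt10, Opt11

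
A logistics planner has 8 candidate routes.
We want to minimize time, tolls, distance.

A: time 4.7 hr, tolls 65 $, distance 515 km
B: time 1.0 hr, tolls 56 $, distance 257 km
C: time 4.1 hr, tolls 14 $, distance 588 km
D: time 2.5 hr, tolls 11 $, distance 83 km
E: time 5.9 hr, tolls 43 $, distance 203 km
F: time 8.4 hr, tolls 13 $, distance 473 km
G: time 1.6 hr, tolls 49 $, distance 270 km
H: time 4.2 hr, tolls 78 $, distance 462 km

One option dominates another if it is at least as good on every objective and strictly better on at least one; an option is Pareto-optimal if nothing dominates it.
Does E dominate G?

No

E vs G: E is worse on time (5.9 vs 1.6), so it does not dominate G.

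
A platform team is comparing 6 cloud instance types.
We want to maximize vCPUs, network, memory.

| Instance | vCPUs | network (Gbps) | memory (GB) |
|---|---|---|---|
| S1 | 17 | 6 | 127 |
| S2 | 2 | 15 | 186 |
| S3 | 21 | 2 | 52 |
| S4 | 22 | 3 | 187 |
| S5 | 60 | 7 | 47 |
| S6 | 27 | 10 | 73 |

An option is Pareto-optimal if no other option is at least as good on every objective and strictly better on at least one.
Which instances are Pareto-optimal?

S1: not dominated.
S2: not dominated (best network).
S3: dominated by S4 (vCPUs 22≥21, network 3≥2, memory 187≥52).
S4: not dominated (best memory).
S5: not dominated (best vCPUs).
S6: not dominated.

S1, S2, S4, S5, S6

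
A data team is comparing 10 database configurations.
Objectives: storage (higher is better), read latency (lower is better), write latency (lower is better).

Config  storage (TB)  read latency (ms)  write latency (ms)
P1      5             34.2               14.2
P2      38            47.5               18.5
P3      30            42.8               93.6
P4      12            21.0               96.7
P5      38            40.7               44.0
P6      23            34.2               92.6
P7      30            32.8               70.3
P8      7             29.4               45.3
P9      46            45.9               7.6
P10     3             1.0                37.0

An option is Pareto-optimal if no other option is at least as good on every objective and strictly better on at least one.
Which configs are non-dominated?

P1, P4, P5, P7, P8, P9, P10

P1: not dominated.
P2: dominated by P9 (storage 46≥38, read latency 45.9≤47.5, write latency 7.6≤18.5).
P3: dominated by P5 (storage 38≥30, read latency 40.7≤42.8, write latency 44.0≤93.6).
P4: not dominated.
P5: not dominated.
P6: dominated by P7 (storage 30≥23, read latency 32.8≤34.2, write latency 70.3≤92.6).
P7: not dominated.
P8: not dominated.
P9: not dominated (best storage).
P10: not dominated (best read latency).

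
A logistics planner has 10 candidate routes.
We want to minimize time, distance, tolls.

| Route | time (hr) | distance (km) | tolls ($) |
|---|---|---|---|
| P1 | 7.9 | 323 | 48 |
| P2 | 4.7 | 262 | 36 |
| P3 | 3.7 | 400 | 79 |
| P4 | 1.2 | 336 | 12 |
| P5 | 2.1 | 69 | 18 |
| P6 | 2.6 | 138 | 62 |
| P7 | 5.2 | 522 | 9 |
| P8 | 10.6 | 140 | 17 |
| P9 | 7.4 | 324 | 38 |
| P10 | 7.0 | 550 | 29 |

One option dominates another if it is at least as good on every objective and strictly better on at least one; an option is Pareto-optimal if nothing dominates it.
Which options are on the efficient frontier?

P1: dominated by P2 (time 4.7≤7.9, distance 262≤323, tolls 36≤48).
P2: dominated by P5 (time 2.1≤4.7, distance 69≤262, tolls 18≤36).
P3: dominated by P4 (time 1.2≤3.7, distance 336≤400, tolls 12≤79).
P4: not dominated (best time).
P5: not dominated (best distance).
P6: dominated by P5 (time 2.1≤2.6, distance 69≤138, tolls 18≤62).
P7: not dominated (best tolls).
P8: not dominated.
P9: dominated by P2 (time 4.7≤7.4, distance 262≤324, tolls 36≤38).
P10: dominated by P4 (time 1.2≤7.0, distance 336≤550, tolls 12≤29).

P4, P5, P7, P8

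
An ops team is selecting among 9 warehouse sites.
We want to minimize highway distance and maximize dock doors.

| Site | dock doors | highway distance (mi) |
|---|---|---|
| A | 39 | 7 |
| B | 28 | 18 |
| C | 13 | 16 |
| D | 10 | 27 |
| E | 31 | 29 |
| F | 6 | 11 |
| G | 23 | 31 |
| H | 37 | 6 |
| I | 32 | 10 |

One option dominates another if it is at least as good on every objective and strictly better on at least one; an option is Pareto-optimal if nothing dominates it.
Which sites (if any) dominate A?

none

B: worse on dock doors (28 vs 39).
C: worse on dock doors (13 vs 39).
D: worse on dock doors (10 vs 39).
E: worse on dock doors (31 vs 39).
F: worse on dock doors (6 vs 39).
G: worse on dock doors (23 vs 39).
H: worse on dock doors (37 vs 39).
I: worse on dock doors (32 vs 39).
No option dominates A.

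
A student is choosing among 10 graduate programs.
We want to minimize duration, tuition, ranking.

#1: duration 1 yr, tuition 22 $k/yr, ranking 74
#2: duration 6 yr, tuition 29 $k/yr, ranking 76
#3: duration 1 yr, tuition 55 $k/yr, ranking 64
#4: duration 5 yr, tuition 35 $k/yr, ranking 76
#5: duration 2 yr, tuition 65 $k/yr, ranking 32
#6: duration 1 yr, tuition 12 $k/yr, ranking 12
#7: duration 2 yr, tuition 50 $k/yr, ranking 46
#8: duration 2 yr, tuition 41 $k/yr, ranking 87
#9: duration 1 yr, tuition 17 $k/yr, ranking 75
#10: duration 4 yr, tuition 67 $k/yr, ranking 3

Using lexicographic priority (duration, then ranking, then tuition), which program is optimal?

#6

First minimize duration: best is 1, kept {#1, #3, #6, #9}.
Then minimize ranking: best is 12, kept {#6}.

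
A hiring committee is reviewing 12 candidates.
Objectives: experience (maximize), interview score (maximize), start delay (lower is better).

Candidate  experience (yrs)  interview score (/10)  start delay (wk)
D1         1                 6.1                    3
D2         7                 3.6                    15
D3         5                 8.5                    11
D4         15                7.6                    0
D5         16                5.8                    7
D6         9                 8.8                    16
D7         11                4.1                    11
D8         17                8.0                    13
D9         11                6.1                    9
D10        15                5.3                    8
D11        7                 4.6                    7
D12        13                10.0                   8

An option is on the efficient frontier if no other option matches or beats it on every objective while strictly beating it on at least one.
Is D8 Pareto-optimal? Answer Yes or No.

D1: worse on experience (1 vs 17).
D2: worse on experience (7 vs 17).
D3: worse on experience (5 vs 17).
D4: worse on experience (15 vs 17).
D5: worse on experience (16 vs 17).
D6: worse on experience (9 vs 17).
D7: worse on experience (11 vs 17).
D9: worse on experience (11 vs 17).
D10: worse on experience (15 vs 17).
D11: worse on experience (7 vs 17).
D12: worse on experience (13 vs 17).
No option is at least as good as D8 on every objective and strictly better on one.

Yes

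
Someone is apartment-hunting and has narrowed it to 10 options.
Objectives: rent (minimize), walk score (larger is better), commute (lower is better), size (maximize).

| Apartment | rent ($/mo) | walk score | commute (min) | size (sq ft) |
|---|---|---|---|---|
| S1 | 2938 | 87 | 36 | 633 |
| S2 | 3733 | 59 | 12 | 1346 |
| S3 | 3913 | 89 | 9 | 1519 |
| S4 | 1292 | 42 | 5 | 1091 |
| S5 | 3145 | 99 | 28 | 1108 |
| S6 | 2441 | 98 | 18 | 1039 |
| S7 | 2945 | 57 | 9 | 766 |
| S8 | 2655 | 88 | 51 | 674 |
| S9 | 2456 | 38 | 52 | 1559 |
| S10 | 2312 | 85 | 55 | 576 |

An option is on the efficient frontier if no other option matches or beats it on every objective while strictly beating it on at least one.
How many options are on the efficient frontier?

S1: dominated by S6 (rent 2441≤2938, walk score 98≥87, commute 18≤36, size 1039≥633).
S2: not dominated.
S3: not dominated.
S4: not dominated (best rent).
S5: not dominated (best walk score).
S6: not dominated.
S7: not dominated.
S8: dominated by S6 (rent 2441≤2655, walk score 98≥88, commute 18≤51, size 1039≥674).
S9: not dominated (best size).
S10: not dominated.
Pareto-optimal: S2, S3, S4, S5, S6, S7, S9, S10 → 8.

8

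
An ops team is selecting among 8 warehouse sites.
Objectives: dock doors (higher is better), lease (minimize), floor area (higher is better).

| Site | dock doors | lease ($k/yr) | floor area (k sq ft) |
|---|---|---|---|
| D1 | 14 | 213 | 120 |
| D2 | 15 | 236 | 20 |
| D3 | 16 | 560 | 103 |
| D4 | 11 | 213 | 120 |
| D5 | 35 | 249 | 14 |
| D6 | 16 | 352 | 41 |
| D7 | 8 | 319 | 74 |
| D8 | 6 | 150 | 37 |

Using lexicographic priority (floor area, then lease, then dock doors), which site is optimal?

D1

First maximize floor area: best is 120, kept {D1, D4}.
Then minimize lease: best is 213, kept {D1, D4}.
Then maximize dock doors: best is 14, kept {D1}.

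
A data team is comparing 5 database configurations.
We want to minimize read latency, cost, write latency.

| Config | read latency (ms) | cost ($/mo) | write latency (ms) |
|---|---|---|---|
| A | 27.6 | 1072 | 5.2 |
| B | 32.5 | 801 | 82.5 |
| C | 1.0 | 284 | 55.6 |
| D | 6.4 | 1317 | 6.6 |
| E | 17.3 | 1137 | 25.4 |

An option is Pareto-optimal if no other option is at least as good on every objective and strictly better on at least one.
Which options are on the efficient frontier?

A: not dominated (best write latency).
B: dominated by C (read latency 1.0≤32.5, cost 284≤801, write latency 55.6≤82.5).
C: not dominated (best read latency).
D: not dominated.
E: not dominated.

A, C, D, E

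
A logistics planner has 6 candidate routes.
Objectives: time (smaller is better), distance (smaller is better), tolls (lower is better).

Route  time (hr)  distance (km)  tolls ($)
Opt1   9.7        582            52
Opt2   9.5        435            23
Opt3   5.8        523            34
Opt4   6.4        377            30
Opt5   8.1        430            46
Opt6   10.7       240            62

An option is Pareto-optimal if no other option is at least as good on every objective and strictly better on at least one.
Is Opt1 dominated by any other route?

Yes

Opt2 vs Opt1: time 9.5≤9.7, distance 435≤582, tolls 23≤52 — Opt2 is at least as good on every objective and strictly better on at least one, so Opt2 dominates Opt1.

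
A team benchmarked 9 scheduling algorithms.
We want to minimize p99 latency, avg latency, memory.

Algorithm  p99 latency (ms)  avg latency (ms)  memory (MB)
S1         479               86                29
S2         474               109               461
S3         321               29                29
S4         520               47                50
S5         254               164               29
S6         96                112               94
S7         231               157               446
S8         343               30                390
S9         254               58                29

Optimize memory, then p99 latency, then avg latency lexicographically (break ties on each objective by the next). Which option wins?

S9

First minimize memory: best is 29, kept {S1, S3, S5, S9}.
Then minimize p99 latency: best is 254, kept {S5, S9}.
Then minimize avg latency: best is 58, kept {S9}.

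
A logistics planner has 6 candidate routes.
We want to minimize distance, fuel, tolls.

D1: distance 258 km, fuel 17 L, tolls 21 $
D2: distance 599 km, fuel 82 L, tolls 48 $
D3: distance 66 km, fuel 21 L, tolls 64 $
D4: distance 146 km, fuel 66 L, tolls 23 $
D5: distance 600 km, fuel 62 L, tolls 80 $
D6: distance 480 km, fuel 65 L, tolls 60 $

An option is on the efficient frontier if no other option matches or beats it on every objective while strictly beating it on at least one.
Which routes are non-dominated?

D1, D3, D4

D1: not dominated (best fuel).
D2: dominated by D1 (distance 258≤599, fuel 17≤82, tolls 21≤48).
D3: not dominated (best distance).
D4: not dominated.
D5: dominated by D1 (distance 258≤600, fuel 17≤62, tolls 21≤80).
D6: dominated by D1 (distance 258≤480, fuel 17≤65, tolls 21≤60).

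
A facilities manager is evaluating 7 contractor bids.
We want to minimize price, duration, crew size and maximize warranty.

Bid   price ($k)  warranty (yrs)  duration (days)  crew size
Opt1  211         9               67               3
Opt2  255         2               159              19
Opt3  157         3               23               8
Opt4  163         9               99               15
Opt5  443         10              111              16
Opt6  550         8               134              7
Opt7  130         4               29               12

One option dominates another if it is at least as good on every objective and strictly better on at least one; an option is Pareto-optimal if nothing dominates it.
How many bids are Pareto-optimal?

5

Opt1: not dominated (best crew size).
Opt2: dominated by Opt1 (price 211≤255, warranty 9≥2, duration 67≤159, crew size 3≤19).
Opt3: not dominated (best duration).
Opt4: not dominated.
Opt5: not dominated (best warranty).
Opt6: dominated by Opt1 (price 211≤550, warranty 9≥8, duration 67≤134, crew size 3≤7).
Opt7: not dominated (best price).
Pareto-optimal: Opt1, Opt3, Opt4, Opt5, Opt7 → 5.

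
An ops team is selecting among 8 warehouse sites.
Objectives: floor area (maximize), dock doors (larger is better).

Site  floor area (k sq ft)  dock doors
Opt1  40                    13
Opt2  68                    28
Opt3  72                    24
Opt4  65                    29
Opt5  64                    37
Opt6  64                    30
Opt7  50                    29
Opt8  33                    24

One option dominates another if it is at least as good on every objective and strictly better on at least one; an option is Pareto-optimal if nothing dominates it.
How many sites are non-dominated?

4

Opt1: dominated by Opt2 (floor area 68≥40, dock doors 28≥13).
Opt2: not dominated.
Opt3: not dominated (best floor area).
Opt4: not dominated.
Opt5: not dominated (best dock doors).
Opt6: dominated by Opt5 (floor area 64≥64, dock doors 37≥30).
Opt7: dominated by Opt4 (floor area 65≥50, dock doors 29≥29).
Opt8: dominated by Opt2 (floor area 68≥33, dock doors 28≥24).
Pareto-optimal: Opt2, Opt3, Opt4, Opt5 → 4.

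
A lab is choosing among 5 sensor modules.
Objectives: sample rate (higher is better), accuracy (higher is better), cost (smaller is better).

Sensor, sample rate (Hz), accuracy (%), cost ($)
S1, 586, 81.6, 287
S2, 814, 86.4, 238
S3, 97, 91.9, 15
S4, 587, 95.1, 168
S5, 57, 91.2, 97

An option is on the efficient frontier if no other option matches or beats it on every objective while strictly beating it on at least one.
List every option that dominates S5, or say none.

S3

S3: sample rate 97≥57, accuracy 91.9≥91.2, cost 15≤97 — dominates S5.
Others (S1, S2, S4) are each worse than S5 on at least one objective.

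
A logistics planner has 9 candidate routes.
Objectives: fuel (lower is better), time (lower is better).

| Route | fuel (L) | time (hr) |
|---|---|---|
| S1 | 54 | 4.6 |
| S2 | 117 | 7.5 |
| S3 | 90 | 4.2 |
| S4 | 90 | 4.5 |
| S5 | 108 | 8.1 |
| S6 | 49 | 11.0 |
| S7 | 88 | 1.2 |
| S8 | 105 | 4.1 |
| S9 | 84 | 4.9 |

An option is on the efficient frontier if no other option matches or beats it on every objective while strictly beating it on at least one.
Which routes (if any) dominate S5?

S1, S3, S4, S7, S8, S9

S1: fuel 54≤108, time 4.6≤8.1 — dominates S5.
S3: fuel 90≤108, time 4.2≤8.1 — dominates S5.
S4: fuel 90≤108, time 4.5≤8.1 — dominates S5.
S7: fuel 88≤108, time 1.2≤8.1 — dominates S5.
S8: fuel 105≤108, time 4.1≤8.1 — dominates S5.
S9: fuel 84≤108, time 4.9≤8.1 — dominates S5.
Others (S2, S6) are each worse than S5 on at least one objective.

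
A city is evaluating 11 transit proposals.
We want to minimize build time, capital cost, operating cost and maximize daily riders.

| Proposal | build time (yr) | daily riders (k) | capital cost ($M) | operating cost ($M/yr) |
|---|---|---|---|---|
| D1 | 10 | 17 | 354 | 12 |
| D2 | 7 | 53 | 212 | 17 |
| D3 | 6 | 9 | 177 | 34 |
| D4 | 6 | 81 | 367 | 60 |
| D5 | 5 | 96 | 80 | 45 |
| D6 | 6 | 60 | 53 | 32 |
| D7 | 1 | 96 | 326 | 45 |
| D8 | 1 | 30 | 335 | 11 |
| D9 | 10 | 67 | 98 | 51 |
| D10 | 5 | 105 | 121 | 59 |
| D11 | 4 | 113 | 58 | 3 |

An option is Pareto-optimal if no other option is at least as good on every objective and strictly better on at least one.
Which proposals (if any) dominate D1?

D8: build time 1≤10, daily riders 30≥17, capital cost 335≤354, operating cost 11≤12 — dominates D1.
D11: build time 4≤10, daily riders 113≥17, capital cost 58≤354, operating cost 3≤12 — dominates D1.
Others (D2, D3, D4, D5, D6, D7, D9, D10) are each worse than D1 on at least one objective.

D8, D11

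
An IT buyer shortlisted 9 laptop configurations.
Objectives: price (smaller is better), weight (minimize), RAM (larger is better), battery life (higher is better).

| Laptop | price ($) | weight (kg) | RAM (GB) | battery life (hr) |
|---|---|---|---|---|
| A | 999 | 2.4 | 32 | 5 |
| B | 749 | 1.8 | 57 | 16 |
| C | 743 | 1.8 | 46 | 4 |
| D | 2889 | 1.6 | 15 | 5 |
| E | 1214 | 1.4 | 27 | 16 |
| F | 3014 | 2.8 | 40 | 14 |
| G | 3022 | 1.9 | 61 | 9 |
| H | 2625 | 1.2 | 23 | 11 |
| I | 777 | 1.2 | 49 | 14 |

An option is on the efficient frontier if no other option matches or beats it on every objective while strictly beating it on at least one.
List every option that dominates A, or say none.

B: price 749≤999, weight 1.8≤2.4, RAM 57≥32, battery life 16≥5 — dominates A.
I: price 777≤999, weight 1.2≤2.4, RAM 49≥32, battery life 14≥5 — dominates A.
Others (C, D, E, F, G, H) are each worse than A on at least one objective.

B, I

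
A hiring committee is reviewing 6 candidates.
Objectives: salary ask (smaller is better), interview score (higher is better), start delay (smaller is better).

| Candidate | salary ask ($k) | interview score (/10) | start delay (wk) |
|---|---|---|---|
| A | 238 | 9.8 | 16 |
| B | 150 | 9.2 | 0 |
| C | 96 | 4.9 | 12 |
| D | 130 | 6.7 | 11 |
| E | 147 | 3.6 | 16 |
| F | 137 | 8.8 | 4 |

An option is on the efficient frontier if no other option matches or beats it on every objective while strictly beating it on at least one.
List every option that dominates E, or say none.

C, D, F

C: salary ask 96≤147, interview score 4.9≥3.6, start delay 12≤16 — dominates E.
D: salary ask 130≤147, interview score 6.7≥3.6, start delay 11≤16 — dominates E.
F: salary ask 137≤147, interview score 8.8≥3.6, start delay 4≤16 — dominates E.
Others (A, B) are each worse than E on at least one objective.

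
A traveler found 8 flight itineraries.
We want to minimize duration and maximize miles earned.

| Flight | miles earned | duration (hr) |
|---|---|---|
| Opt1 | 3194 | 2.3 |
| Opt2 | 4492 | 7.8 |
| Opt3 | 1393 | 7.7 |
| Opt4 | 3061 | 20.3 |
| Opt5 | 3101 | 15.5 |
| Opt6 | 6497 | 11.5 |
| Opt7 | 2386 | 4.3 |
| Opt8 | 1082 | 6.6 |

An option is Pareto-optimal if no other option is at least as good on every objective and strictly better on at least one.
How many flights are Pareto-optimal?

3

Opt1: not dominated (best duration).
Opt2: not dominated.
Opt3: dominated by Opt1 (miles earned 3194≥1393, duration 2.3≤7.7).
Opt4: dominated by Opt1 (miles earned 3194≥3061, duration 2.3≤20.3).
Opt5: dominated by Opt1 (miles earned 3194≥3101, duration 2.3≤15.5).
Opt6: not dominated (best miles earned).
Opt7: dominated by Opt1 (miles earned 3194≥2386, duration 2.3≤4.3).
Opt8: dominated by Opt1 (miles earned 3194≥1082, duration 2.3≤6.6).
Pareto-optimal: Opt1, Opt2, Opt6 → 3.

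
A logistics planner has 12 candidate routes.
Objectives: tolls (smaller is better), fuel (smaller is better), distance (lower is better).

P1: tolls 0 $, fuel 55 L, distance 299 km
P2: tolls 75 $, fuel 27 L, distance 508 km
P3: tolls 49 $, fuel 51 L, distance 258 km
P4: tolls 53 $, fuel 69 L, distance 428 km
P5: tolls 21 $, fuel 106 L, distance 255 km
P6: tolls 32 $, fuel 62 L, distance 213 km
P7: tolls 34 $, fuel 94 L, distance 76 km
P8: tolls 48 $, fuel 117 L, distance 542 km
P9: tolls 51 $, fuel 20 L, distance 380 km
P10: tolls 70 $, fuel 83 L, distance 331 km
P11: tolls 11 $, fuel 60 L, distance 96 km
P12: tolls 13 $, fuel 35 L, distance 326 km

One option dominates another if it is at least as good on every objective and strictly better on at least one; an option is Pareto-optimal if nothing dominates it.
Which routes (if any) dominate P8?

P1, P5, P6, P7, P11, P12

P1: tolls 0≤48, fuel 55≤117, distance 299≤542 — dominates P8.
P5: tolls 21≤48, fuel 106≤117, distance 255≤542 — dominates P8.
P6: tolls 32≤48, fuel 62≤117, distance 213≤542 — dominates P8.
P7: tolls 34≤48, fuel 94≤117, distance 76≤542 — dominates P8.
P11: tolls 11≤48, fuel 60≤117, distance 96≤542 — dominates P8.
P12: tolls 13≤48, fuel 35≤117, distance 326≤542 — dominates P8.
Others (P2, P3, P4, P9, P10) are each worse than P8 on at least one objective.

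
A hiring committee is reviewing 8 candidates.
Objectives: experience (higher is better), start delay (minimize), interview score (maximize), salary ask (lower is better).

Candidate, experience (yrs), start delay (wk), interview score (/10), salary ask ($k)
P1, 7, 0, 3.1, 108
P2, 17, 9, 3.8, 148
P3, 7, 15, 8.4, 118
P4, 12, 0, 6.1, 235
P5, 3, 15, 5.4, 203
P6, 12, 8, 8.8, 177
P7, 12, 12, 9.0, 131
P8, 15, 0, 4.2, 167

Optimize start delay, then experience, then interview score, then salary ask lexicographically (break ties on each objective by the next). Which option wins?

First minimize start delay: best is 0, kept {P1, P4, P8}.
Then maximize experience: best is 15, kept {P8}.

P8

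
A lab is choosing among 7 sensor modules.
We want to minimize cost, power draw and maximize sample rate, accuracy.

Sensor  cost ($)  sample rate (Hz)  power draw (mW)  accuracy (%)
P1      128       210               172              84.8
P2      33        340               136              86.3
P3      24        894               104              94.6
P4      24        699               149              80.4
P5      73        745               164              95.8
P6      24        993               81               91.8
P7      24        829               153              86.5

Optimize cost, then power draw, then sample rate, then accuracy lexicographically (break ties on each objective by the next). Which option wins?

First minimize cost: best is 24, kept {P3, P4, P6, P7}.
Then minimize power draw: best is 81, kept {P6}.

P6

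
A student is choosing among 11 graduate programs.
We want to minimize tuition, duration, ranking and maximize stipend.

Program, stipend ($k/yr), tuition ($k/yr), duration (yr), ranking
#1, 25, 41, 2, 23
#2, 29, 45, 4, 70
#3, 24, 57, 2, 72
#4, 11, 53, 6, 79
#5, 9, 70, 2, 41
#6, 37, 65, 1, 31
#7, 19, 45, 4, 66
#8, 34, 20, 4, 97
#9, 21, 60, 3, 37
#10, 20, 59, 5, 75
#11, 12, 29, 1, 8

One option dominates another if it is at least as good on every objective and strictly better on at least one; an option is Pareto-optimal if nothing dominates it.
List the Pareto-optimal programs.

#1, #2, #6, #8, #11

#1: not dominated.
#2: not dominated.
#3: dominated by #1 (stipend 25≥24, tuition 41≤57, duration 2≤2, ranking 23≤72).
#4: dominated by #1 (stipend 25≥11, tuition 41≤53, duration 2≤6, ranking 23≤79).
#5: dominated by #1 (stipend 25≥9, tuition 41≤70, duration 2≤2, ranking 23≤41).
#6: not dominated (best stipend).
#7: dominated by #1 (stipend 25≥19, tuition 41≤45, duration 2≤4, ranking 23≤66).
#8: not dominated (best tuition).
#9: dominated by #1 (stipend 25≥21, tuition 41≤60, duration 2≤3, ranking 23≤37).
#10: dominated by #1 (stipend 25≥20, tuition 41≤59, duration 2≤5, ranking 23≤75).
#11: not dominated (best ranking).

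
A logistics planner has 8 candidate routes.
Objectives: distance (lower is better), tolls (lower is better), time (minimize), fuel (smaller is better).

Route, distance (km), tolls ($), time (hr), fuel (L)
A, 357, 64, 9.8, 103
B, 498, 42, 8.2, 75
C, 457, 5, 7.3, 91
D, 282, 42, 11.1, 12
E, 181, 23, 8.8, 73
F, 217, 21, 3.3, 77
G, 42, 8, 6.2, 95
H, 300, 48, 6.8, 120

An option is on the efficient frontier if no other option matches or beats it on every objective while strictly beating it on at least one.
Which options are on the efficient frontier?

B, C, D, E, F, G

A: dominated by E (distance 181≤357, tolls 23≤64, time 8.8≤9.8, fuel 73≤103).
B: not dominated.
C: not dominated (best tolls).
D: not dominated (best fuel).
E: not dominated.
F: not dominated (best time).
G: not dominated (best distance).
H: dominated by F (distance 217≤300, tolls 21≤48, time 3.3≤6.8, fuel 77≤120).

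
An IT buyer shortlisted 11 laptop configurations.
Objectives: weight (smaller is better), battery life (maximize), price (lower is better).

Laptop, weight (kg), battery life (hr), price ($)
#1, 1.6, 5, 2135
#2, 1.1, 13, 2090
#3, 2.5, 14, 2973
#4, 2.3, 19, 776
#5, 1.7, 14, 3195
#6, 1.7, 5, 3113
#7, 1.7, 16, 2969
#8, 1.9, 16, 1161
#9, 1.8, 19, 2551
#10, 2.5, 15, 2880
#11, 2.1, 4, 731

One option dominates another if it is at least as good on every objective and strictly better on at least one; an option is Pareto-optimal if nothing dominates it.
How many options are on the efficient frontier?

6

#1: dominated by #2 (weight 1.1≤1.6, battery life 13≥5, price 2090≤2135).
#2: not dominated (best weight).
#3: dominated by #4 (weight 2.3≤2.5, battery life 19≥14, price 776≤2973).
#4: not dominated.
#5: dominated by #7 (weight 1.7≤1.7, battery life 16≥14, price 2969≤3195).
#6: dominated by #1 (weight 1.6≤1.7, battery life 5≥5, price 2135≤3113).
#7: not dominated.
#8: not dominated.
#9: not dominated.
#10: dominated by #4 (weight 2.3≤2.5, battery life 19≥15, price 776≤2880).
#11: not dominated (best price).
Pareto-optimal: #2, #4, #7, #8, #9, #11 → 6.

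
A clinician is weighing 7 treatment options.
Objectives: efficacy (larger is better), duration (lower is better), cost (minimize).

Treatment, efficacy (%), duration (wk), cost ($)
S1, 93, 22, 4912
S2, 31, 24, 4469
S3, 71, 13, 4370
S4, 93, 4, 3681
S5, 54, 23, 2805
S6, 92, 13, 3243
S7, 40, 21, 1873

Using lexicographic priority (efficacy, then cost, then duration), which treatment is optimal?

First maximize efficacy: best is 93, kept {S1, S4}.
Then minimize cost: best is 3681, kept {S4}.

S4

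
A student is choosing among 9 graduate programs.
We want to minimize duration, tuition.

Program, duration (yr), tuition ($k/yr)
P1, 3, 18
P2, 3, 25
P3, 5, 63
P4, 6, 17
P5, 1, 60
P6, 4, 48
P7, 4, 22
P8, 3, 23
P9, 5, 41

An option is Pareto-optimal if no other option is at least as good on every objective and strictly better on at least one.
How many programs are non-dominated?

3

P1: not dominated.
P2: dominated by P1 (duration 3≤3, tuition 18≤25).
P3: dominated by P1 (duration 3≤5, tuition 18≤63).
P4: not dominated (best tuition).
P5: not dominated (best duration).
P6: dominated by P1 (duration 3≤4, tuition 18≤48).
P7: dominated by P1 (duration 3≤4, tuition 18≤22).
P8: dominated by P1 (duration 3≤3, tuition 18≤23).
P9: dominated by P1 (duration 3≤5, tuition 18≤41).
Pareto-optimal: P1, P4, P5 → 3.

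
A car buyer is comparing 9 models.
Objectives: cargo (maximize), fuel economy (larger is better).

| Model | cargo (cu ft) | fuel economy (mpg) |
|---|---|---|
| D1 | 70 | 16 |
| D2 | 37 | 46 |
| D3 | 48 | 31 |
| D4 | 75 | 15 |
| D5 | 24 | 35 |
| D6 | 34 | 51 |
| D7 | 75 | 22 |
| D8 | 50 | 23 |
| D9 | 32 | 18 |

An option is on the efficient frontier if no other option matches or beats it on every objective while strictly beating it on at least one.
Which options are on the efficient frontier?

D2, D3, D6, D7, D8

D1: dominated by D7 (cargo 75≥70, fuel economy 22≥16).
D2: not dominated.
D3: not dominated.
D4: dominated by D7 (cargo 75≥75, fuel economy 22≥15).
D5: dominated by D2 (cargo 37≥24, fuel economy 46≥35).
D6: not dominated (best fuel economy).
D7: not dominated.
D8: not dominated.
D9: dominated by D2 (cargo 37≥32, fuel economy 46≥18).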